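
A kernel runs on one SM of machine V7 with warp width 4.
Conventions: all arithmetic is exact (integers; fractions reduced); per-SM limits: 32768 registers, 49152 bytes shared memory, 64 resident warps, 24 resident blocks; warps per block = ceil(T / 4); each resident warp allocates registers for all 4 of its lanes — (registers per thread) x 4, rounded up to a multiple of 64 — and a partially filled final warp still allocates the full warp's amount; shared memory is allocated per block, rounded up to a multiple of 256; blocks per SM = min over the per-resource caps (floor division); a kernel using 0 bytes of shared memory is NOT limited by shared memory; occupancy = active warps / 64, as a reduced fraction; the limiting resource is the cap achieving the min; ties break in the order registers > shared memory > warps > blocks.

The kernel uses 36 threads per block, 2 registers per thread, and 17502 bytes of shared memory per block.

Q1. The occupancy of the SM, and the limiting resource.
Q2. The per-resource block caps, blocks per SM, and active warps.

Answer: occupancy 9/32, limited by shared memory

registers: 56 blocks
shared memory: 2 blocks
warps: 7 blocks
blocks: 24 blocks

Answer: 2 blocks, 18 active warps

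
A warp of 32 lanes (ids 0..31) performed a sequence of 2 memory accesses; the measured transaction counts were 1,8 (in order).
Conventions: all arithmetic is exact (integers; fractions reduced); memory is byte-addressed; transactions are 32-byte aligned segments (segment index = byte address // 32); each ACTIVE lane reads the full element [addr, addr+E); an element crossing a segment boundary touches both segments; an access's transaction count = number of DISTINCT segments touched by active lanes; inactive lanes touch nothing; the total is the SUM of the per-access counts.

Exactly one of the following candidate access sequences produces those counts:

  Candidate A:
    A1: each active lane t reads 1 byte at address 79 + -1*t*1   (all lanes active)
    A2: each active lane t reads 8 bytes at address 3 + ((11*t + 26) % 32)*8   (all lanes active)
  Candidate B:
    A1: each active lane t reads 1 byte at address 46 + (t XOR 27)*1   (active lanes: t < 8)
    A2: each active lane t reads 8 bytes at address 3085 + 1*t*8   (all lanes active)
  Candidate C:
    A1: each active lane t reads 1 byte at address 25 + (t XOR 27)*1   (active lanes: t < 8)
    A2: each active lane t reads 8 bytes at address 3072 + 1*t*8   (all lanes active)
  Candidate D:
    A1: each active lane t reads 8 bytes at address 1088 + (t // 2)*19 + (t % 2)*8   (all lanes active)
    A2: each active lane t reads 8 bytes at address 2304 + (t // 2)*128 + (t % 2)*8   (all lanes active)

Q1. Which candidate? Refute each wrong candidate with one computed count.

A: A1 gives 2 transactions, not 1
B: A2 gives 9 transactions, not 8
D: A1 gives 10 transactions, not 1
C: all counts match (1,8)

Answer: C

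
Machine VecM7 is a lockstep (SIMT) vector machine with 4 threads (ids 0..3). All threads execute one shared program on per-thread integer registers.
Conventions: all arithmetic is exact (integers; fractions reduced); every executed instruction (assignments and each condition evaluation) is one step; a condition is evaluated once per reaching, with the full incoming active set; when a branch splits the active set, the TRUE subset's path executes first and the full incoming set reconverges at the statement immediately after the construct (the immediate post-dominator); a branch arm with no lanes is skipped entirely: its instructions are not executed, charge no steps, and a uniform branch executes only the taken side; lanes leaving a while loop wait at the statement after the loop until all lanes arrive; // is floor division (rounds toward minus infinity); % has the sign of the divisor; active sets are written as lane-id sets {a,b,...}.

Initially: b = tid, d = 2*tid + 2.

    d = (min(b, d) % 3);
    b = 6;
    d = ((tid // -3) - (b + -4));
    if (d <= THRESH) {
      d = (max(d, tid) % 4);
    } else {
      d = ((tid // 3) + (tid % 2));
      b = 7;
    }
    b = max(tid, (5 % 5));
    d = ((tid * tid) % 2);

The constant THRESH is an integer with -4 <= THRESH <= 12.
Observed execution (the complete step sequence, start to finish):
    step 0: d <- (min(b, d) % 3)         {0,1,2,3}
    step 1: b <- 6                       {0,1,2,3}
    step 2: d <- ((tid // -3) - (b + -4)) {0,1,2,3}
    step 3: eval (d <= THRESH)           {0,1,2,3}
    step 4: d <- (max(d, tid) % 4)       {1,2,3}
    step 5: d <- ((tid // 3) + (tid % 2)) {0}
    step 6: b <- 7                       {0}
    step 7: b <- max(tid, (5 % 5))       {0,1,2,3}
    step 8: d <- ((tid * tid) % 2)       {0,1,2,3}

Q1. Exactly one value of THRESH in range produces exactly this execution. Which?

Answer: THRESH = -3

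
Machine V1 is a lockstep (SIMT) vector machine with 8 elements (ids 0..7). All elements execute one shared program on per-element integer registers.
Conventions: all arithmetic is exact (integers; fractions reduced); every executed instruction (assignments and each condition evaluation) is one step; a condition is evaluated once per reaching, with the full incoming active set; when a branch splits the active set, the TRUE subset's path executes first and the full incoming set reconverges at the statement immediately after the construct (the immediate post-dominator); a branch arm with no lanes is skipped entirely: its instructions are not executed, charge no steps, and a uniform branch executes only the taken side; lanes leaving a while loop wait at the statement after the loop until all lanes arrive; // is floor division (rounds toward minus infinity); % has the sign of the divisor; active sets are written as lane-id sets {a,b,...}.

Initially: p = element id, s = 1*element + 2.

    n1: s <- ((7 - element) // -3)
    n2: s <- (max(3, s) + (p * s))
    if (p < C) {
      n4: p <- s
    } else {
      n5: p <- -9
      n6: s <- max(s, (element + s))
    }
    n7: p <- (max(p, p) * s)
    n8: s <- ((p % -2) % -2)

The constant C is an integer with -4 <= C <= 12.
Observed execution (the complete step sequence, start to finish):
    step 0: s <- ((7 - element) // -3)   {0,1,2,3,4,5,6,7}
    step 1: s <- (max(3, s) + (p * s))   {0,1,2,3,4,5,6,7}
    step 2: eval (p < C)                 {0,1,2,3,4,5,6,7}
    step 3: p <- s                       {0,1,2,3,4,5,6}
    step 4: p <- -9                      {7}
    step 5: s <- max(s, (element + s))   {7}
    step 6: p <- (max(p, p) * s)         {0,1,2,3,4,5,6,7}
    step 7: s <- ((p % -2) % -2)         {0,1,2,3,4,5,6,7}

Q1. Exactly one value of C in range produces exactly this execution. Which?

Answer: C = 7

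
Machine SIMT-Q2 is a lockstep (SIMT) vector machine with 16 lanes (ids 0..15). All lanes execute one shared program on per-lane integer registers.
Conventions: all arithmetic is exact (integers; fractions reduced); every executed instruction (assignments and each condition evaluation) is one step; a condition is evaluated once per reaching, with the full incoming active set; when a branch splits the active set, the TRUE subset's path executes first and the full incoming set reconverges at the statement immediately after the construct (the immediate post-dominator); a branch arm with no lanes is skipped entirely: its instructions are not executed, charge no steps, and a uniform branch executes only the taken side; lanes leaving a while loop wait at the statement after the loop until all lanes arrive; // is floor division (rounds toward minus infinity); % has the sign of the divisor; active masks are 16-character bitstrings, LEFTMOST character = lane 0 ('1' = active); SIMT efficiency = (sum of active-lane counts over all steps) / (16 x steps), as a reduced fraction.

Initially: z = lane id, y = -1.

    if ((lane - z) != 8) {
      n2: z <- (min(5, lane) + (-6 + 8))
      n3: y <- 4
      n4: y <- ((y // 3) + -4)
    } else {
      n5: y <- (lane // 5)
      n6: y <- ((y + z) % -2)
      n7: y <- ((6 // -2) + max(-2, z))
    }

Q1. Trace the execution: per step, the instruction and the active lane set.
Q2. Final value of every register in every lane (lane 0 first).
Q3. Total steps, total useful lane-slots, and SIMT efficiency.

step 0: eval ((lane - z) != 8)       1111111111111111
step 1: z <- (min(5, lane) + (-6 + 8)) 1111111111111111
step 2: y <- 4                       1111111111111111
step 3: y <- ((y // 3) + -4)         1111111111111111

Answer: 4 steps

z: 2,3,4,5,6,7,7,7,7,7,7,7,7,7,7,7
y: -3,-3,-3,-3,-3,-3,-3,-3,-3,-3,-3,-3,-3,-3,-3,-3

steps = 4; useful = 64; efficiency = 64/64 = 1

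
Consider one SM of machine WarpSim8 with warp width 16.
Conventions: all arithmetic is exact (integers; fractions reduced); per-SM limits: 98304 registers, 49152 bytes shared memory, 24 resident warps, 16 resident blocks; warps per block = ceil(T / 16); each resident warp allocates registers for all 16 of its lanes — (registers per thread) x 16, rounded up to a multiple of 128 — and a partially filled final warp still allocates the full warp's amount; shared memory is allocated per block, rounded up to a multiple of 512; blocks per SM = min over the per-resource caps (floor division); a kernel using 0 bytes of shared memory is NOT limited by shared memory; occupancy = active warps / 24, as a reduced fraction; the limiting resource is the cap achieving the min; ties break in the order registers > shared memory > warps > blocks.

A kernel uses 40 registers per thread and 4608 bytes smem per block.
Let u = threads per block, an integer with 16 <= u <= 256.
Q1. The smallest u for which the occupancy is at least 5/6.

Answer: u = 17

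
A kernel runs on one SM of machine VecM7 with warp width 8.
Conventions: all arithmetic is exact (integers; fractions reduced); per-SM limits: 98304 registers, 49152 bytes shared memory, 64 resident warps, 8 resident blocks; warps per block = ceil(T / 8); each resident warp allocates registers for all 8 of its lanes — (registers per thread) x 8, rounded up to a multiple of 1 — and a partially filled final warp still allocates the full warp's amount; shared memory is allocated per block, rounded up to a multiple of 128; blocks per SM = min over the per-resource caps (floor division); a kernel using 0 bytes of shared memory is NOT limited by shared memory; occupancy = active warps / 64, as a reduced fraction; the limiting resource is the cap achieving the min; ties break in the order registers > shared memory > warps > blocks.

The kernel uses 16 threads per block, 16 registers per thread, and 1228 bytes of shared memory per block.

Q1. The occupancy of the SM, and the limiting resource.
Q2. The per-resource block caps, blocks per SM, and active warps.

Answer: occupancy 1/4, limited by blocks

registers: 384 blocks
shared memory: 38 blocks
warps: 32 blocks
blocks: 8 blocks

Answer: 8 blocks, 16 active warps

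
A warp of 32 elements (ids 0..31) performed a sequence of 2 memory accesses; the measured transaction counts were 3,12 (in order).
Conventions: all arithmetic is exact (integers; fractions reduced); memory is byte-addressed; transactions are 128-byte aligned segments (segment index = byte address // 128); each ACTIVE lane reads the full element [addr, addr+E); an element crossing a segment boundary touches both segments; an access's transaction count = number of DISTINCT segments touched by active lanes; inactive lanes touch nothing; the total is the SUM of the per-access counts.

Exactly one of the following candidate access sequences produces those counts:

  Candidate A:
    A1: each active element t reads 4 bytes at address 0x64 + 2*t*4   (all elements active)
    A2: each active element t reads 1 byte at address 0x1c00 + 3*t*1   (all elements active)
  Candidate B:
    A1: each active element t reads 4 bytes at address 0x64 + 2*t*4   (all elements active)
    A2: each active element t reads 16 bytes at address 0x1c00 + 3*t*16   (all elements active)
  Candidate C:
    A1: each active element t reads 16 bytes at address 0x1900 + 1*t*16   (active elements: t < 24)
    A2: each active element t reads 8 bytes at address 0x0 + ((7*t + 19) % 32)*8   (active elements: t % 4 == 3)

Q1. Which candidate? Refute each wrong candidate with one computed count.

A: A2 gives 1 transaction, not 12
C: A2 gives 2 transactions, not 12
B: all counts match (3,12)

Answer: B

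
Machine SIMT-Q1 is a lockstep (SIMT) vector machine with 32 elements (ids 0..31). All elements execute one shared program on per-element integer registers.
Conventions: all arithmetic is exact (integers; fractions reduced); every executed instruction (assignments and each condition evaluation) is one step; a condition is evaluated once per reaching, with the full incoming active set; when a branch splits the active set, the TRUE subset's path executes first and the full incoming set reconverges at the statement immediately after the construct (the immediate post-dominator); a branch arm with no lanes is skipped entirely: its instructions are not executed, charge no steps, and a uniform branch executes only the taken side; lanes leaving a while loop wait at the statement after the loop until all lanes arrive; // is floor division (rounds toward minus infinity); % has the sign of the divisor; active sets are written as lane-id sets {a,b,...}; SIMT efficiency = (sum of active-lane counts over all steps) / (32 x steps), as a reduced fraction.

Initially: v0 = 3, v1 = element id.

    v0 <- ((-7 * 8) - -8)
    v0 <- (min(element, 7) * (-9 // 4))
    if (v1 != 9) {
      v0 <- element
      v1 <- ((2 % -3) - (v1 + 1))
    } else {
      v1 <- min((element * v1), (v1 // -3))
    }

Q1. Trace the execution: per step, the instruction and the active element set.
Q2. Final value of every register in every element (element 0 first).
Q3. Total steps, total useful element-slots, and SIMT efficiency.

step 0: v0 <- ((-7 * 8) - -8)        {0,1,2,3,4,5,6,7,8,9,10,11,12,13,14,15,16,17,18,19,20,21,22,23,24,25,26,27,28,29,30,31}
step 1: v0 <- (min(element, 7) * (-9 // 4)) {0,1,2,3,4,5,6,7,8,9,10,11,12,13,14,15,16,17,18,19,20,21,22,23,24,25,26,27,28,29,30,31}
step 2: eval (v1 != 9)               {0,1,2,3,4,5,6,7,8,9,10,11,12,13,14,15,16,17,18,19,20,21,22,23,24,25,26,27,28,29,30,31}
step 3: v0 <- element                {0,1,2,3,4,5,6,7,8,10,11,12,13,14,15,16,17,18,19,20,21,22,23,24,25,26,27,28,29,30,31}
step 4: v1 <- ((2 % -3) - (v1 + 1))  {0,1,2,3,4,5,6,7,8,10,11,12,13,14,15,16,17,18,19,20,21,22,23,24,25,26,27,28,29,30,31}
step 5: v1 <- min((element * v1), (v1 // -3)) {9}

Answer: 6 steps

v0: 0,1,2,3,4,5,6,7,8,-21,10,11,12,13,14,15,16,17,18,19,20,21,22,23,24,25,26,27,28,29,30,31
v1: -2,-3,-4,-5,-6,-7,-8,-9,-10,-3,-12,-13,-14,-15,-16,-17,-18,-19,-20,-21,-22,-23,-24,-25,-26,-27,-28,-29,-30,-31,-32,-33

steps = 6; useful = 159; efficiency = 159/192 = 53/64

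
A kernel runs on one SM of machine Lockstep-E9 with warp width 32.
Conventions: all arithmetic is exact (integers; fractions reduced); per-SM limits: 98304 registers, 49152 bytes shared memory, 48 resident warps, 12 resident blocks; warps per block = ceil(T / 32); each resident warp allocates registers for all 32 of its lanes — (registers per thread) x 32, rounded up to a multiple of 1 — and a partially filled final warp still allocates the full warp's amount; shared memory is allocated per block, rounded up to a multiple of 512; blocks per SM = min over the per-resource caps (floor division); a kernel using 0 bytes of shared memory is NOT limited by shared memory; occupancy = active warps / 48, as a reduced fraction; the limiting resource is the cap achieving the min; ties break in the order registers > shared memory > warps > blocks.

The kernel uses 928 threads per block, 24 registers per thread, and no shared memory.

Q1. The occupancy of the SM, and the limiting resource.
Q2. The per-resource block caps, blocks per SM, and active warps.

Answer: occupancy 29/48, limited by warps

registers: 4 blocks
shared memory: no limit (kernel uses none)
warps: 1 block
blocks: 12 blocks

Answer: 1 block, 29 active warps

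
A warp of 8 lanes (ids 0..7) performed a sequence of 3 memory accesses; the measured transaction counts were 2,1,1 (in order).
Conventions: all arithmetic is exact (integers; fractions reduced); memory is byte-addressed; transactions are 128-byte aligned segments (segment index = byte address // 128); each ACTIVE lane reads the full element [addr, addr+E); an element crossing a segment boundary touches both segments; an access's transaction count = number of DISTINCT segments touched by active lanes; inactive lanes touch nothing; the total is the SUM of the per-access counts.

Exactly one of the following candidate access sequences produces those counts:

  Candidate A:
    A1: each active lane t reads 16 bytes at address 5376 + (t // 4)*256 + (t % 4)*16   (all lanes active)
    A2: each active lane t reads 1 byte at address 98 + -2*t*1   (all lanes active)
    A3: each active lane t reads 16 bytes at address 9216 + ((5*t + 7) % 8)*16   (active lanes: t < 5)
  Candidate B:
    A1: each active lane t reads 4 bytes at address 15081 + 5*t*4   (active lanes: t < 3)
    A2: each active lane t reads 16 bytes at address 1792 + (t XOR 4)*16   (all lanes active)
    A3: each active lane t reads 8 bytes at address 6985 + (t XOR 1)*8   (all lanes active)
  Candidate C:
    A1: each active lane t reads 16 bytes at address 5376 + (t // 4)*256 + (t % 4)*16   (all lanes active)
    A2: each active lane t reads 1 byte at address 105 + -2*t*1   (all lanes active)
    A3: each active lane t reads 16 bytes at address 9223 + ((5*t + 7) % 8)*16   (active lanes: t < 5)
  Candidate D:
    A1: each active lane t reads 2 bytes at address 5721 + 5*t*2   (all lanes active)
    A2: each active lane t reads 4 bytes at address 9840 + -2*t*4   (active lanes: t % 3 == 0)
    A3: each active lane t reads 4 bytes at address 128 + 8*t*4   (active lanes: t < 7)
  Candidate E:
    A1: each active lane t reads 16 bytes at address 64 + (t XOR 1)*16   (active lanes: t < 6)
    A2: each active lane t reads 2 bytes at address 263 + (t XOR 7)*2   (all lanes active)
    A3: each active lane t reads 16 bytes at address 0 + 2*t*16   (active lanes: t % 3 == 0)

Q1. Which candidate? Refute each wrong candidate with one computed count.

B: A3 gives 2 transactions, not 1
C: A3 gives 2 transactions, not 1
D: A3 gives 2 transactions, not 1
E: A3 gives 2 transactions, not 1
A: all counts match (2,1,1)

Answer: A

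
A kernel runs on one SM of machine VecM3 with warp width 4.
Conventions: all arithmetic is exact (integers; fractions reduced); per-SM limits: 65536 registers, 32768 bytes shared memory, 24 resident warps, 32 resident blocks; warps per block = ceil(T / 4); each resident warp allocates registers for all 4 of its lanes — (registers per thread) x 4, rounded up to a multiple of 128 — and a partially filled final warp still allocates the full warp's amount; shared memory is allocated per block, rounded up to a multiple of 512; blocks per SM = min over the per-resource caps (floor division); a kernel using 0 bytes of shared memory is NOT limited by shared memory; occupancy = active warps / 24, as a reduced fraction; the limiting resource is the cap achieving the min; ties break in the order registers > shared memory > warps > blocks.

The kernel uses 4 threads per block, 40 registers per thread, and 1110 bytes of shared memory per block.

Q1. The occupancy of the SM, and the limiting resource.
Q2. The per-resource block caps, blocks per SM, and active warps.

Answer: occupancy 7/8, limited by shared memory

registers: 256 blocks
shared memory: 21 blocks
warps: 24 blocks
blocks: 32 blocks

Answer: 21 blocks, 21 active warps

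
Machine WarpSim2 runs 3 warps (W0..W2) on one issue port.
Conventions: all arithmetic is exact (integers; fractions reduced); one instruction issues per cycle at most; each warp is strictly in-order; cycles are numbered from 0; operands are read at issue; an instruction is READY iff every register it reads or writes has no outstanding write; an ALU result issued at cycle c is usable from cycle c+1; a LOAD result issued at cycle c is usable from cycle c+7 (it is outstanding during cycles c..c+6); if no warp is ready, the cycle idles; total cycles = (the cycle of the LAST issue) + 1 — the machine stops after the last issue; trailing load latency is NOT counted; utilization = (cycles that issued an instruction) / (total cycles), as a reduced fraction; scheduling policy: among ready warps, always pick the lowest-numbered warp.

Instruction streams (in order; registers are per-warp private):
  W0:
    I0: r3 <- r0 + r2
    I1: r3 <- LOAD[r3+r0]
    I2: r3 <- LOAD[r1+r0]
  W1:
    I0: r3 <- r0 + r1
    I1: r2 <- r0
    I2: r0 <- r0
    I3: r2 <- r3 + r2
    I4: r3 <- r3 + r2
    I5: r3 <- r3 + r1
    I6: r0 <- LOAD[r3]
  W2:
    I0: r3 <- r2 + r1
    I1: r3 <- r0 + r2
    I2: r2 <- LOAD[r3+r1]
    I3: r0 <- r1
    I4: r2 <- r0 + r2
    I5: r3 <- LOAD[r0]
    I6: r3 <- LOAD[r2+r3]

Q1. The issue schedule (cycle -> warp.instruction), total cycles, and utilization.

cycle 0: W0.I0
cycle 1: W0.I1
cycle 2: W1.I0
cycle 3: W1.I1
cycle 4: W1.I2
cycle 5: W1.I3
cycle 6: W1.I4
cycle 7: W1.I5
cycle 8: W0.I2
cycle 9: W1.I6
cycle 10: W2.I0
cycle 11: W2.I1
cycle 12: W2.I2
cycle 13: W2.I3
cycle 14: idle
cycle 15: idle
cycle 16: idle
cycle 17: idle
cycle 18: idle
cycle 19: W2.I4
cycle 20: W2.I5
cycle 21: idle
cycle 22: idle
cycle 23: idle
cycle 24: idle
cycle 25: idle
cycle 26: idle
cycle 27: W2.I6

Answer: 28 cycles, utilization 17/28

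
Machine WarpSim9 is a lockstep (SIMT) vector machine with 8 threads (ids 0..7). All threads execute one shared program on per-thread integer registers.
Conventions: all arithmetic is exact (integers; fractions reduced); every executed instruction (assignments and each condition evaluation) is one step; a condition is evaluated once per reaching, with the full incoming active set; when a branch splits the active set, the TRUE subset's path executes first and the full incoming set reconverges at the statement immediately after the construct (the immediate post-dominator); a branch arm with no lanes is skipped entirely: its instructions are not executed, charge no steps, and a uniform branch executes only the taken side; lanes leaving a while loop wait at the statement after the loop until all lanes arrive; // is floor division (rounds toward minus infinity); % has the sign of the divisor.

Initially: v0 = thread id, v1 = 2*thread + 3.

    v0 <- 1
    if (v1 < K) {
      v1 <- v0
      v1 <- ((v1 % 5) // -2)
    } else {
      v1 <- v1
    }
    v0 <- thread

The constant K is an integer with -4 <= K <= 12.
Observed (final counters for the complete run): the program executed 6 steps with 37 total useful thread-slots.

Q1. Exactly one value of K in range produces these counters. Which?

Answer: K = 12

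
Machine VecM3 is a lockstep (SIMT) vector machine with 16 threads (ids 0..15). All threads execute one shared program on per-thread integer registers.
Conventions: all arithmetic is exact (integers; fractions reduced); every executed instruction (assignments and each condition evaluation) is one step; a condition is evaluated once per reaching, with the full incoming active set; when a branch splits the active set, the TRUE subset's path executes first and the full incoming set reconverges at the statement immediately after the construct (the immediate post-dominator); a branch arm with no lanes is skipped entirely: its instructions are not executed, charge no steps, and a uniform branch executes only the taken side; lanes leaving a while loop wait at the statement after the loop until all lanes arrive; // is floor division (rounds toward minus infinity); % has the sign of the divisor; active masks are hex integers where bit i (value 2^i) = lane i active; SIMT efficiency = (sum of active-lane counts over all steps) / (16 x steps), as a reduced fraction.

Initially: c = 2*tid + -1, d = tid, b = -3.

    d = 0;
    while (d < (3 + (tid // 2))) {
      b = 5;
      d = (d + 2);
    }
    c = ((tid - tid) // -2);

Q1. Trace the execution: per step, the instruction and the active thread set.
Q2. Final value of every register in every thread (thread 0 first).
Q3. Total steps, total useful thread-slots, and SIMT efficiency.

step 0: d <- 0                       0xffff
step 1: eval (d < (3 + (tid // 2)))  0xffff
step 2: b <- 5                       0xffff
step 3: d <- (d + 2)                 0xffff
step 4: eval (d < (3 + (tid // 2)))  0xffff
step 5: b <- 5                       0xffff
step 6: d <- (d + 2)                 0xffff
step 7: eval (d < (3 + (tid // 2)))  0xffff
step 8: b <- 5                       0xfff0
step 9: d <- (d + 2)                 0xfff0
step 10: eval (d < (3 + (tid // 2)))  0xfff0
step 11: b <- 5                       0xff00
step 12: d <- (d + 2)                 0xff00
step 13: eval (d < (3 + (tid // 2)))  0xff00
step 14: b <- 5                       0xf000
step 15: d <- (d + 2)                 0xf000
step 16: eval (d < (3 + (tid // 2)))  0xf000
step 17: c <- ((tid - tid) // -2)     0xffff

Answer: 18 steps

c: 0,0,0,0,0,0,0,0,0,0,0,0,0,0,0,0
d: 4,4,4,4,6,6,6,6,8,8,8,8,10,10,10,10
b: 5,5,5,5,5,5,5,5,5,5,5,5,5,5,5,5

steps = 18; useful = 216; efficiency = 216/288 = 3/4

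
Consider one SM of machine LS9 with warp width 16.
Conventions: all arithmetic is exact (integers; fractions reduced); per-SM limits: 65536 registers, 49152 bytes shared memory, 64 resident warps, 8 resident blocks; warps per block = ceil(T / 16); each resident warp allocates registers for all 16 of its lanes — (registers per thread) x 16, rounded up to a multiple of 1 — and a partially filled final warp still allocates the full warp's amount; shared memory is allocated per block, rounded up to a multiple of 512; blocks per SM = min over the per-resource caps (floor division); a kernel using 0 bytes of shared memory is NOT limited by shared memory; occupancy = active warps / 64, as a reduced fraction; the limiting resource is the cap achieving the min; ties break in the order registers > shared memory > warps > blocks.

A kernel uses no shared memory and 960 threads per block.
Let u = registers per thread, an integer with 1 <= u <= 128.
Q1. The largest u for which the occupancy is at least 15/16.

Answer: u = 68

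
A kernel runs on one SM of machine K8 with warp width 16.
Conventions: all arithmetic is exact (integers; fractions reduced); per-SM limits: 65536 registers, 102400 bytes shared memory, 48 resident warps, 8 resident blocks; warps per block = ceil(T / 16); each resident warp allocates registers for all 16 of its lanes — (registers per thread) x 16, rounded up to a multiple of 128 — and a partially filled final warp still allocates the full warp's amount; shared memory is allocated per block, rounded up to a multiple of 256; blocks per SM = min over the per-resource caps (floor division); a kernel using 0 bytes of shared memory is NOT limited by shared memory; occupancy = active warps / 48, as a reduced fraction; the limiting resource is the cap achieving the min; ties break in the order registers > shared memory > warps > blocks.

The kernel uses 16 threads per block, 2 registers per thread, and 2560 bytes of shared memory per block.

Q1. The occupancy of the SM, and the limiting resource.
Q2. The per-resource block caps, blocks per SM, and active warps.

Answer: occupancy 1/6, limited by blocks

registers: 512 blocks
shared memory: 40 blocks
warps: 48 blocks
blocks: 8 blocks

Answer: 8 blocks, 8 active warps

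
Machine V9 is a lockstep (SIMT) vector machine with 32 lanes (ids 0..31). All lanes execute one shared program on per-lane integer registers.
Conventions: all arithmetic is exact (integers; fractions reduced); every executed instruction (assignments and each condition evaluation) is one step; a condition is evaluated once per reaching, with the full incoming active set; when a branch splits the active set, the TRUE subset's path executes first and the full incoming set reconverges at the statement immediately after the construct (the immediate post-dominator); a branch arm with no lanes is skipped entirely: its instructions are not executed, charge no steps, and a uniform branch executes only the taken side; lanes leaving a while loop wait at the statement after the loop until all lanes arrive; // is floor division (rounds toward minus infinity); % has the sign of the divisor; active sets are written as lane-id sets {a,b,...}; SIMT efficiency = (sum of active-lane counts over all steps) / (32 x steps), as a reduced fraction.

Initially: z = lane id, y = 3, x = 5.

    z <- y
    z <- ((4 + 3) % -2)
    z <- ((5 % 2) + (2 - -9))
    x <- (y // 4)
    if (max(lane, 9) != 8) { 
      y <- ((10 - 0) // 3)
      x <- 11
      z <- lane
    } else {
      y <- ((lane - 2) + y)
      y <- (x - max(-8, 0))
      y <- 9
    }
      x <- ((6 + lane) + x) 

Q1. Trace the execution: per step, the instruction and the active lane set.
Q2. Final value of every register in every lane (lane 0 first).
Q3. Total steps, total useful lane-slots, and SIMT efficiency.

step 0: z <- y                       {0,1,2,3,4,5,6,7,8,9,10,11,12,13,14,15,16,17,18,19,20,21,22,23,24,25,26,27,28,29,30,31}
step 1: z <- ((4 + 3) % -2)          {0,1,2,3,4,5,6,7,8,9,10,11,12,13,14,15,16,17,18,19,20,21,22,23,24,25,26,27,28,29,30,31}
step 2: z <- ((5 % 2) + (2 - -9))    {0,1,2,3,4,5,6,7,8,9,10,11,12,13,14,15,16,17,18,19,20,21,22,23,24,25,26,27,28,29,30,31}
step 3: x <- (y // 4)                {0,1,2,3,4,5,6,7,8,9,10,11,12,13,14,15,16,17,18,19,20,21,22,23,24,25,26,27,28,29,30,31}
step 4: eval (max(lane, 9) != 8)     {0,1,2,3,4,5,6,7,8,9,10,11,12,13,14,15,16,17,18,19,20,21,22,23,24,25,26,27,28,29,30,31}
step 5: y <- ((10 - 0) // 3)         {0,1,2,3,4,5,6,7,8,9,10,11,12,13,14,15,16,17,18,19,20,21,22,23,24,25,26,27,28,29,30,31}
step 6: x <- 11                      {0,1,2,3,4,5,6,7,8,9,10,11,12,13,14,15,16,17,18,19,20,21,22,23,24,25,26,27,28,29,30,31}
step 7: z <- lane                    {0,1,2,3,4,5,6,7,8,9,10,11,12,13,14,15,16,17,18,19,20,21,22,23,24,25,26,27,28,29,30,31}
step 8: x <- ((6 + lane) + x)        {0,1,2,3,4,5,6,7,8,9,10,11,12,13,14,15,16,17,18,19,20,21,22,23,24,25,26,27,28,29,30,31}

Answer: 9 steps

z: 0,1,2,3,4,5,6,7,8,9,10,11,12,13,14,15,16,17,18,19,20,21,22,23,24,25,26,27,28,29,30,31
y: 3,3,3,3,3,3,3,3,3,3,3,3,3,3,3,3,3,3,3,3,3,3,3,3,3,3,3,3,3,3,3,3
x: 17,18,19,20,21,22,23,24,25,26,27,28,29,30,31,32,33,34,35,36,37,38,39,40,41,42,43,44,45,46,47,48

steps = 9; useful = 288; efficiency = 288/288 = 1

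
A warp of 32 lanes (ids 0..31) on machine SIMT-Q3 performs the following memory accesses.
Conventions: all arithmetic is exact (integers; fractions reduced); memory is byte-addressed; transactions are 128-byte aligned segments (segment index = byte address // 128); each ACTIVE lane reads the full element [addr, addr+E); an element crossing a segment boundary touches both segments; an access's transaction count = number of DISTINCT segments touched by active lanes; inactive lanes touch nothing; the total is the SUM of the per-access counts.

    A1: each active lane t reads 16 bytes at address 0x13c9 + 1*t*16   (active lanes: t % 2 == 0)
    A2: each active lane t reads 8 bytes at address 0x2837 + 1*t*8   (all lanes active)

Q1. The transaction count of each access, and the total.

A1: 5 transactions
A2: 3 transactions

Answer: 5,3; total 8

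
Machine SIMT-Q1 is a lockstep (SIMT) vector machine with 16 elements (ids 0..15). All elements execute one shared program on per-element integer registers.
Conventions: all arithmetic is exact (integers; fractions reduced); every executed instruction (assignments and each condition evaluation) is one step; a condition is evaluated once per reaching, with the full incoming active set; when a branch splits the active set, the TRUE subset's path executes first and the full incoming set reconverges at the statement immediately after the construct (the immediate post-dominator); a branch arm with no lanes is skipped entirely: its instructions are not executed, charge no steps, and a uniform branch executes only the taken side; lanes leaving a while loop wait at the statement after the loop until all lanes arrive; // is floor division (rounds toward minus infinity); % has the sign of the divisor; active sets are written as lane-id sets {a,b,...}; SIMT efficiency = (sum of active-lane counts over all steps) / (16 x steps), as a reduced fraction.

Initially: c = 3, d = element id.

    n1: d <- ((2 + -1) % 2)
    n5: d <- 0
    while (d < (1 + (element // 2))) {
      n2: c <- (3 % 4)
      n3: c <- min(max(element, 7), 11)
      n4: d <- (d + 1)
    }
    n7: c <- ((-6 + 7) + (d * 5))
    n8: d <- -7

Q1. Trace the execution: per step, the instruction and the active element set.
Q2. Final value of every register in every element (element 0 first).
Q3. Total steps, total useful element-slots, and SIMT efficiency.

step 0: d <- ((2 + -1) % 2)          {0,1,2,3,4,5,6,7,8,9,10,11,12,13,14,15}
step 1: d <- 0                       {0,1,2,3,4,5,6,7,8,9,10,11,12,13,14,15}
step 2: eval (d < (1 + (element // 2))) {0,1,2,3,4,5,6,7,8,9,10,11,12,13,14,15}
step 3: c <- (3 % 4)                 {0,1,2,3,4,5,6,7,8,9,10,11,12,13,14,15}
step 4: c <- min(max(element, 7), 11) {0,1,2,3,4,5,6,7,8,9,10,11,12,13,14,15}
step 5: d <- (d + 1)                 {0,1,2,3,4,5,6,7,8,9,10,11,12,13,14,15}
step 6: eval (d < (1 + (element // 2))) {0,1,2,3,4,5,6,7,8,9,10,11,12,13,14,15}
step 7: c <- (3 % 4)                 {2,3,4,5,6,7,8,9,10,11,12,13,14,15}
step 8: c <- min(max(element, 7), 11) {2,3,4,5,6,7,8,9,10,11,12,13,14,15}
step 9: d <- (d + 1)                 {2,3,4,5,6,7,8,9,10,11,12,13,14,15}
step 10: eval (d < (1 + (element // 2))) {2,3,4,5,6,7,8,9,10,11,12,13,14,15}
step 11: c <- (3 % 4)                 {4,5,6,7,8,9,10,11,12,13,14,15}
step 12: c <- min(max(element, 7), 11) {4,5,6,7,8,9,10,11,12,13,14,15}
step 13: d <- (d + 1)                 {4,5,6,7,8,9,10,11,12,13,14,15}
step 14: eval (d < (1 + (element // 2))) {4,5,6,7,8,9,10,11,12,13,14,15}
step 15: c <- (3 % 4)                 {6,7,8,9,10,11,12,13,14,15}
step 16: c <- min(max(element, 7), 11) {6,7,8,9,10,11,12,13,14,15}
step 17: d <- (d + 1)                 {6,7,8,9,10,11,12,13,14,15}
step 18: eval (d < (1 + (element // 2))) {6,7,8,9,10,11,12,13,14,15}
step 19: c <- (3 % 4)                 {8,9,10,11,12,13,14,15}
step 20: c <- min(max(element, 7), 11) {8,9,10,11,12,13,14,15}
step 21: d <- (d + 1)                 {8,9,10,11,12,13,14,15}
step 22: eval (d < (1 + (element // 2))) {8,9,10,11,12,13,14,15}
step 23: c <- (3 % 4)                 {10,11,12,13,14,15}
step 24: c <- min(max(element, 7), 11) {10,11,12,13,14,15}
step 25: d <- (d + 1)                 {10,11,12,13,14,15}
step 26: eval (d < (1 + (element // 2))) {10,11,12,13,14,15}
step 27: c <- (3 % 4)                 {12,13,14,15}
step 28: c <- min(max(element, 7), 11) {12,13,14,15}
step 29: d <- (d + 1)                 {12,13,14,15}
step 30: eval (d < (1 + (element // 2))) {12,13,14,15}
step 31: c <- (3 % 4)                 {14,15}
step 32: c <- min(max(element, 7), 11) {14,15}
step 33: d <- (d + 1)                 {14,15}
step 34: eval (d < (1 + (element // 2))) {14,15}
step 35: c <- ((-6 + 7) + (d * 5))    {0,1,2,3,4,5,6,7,8,9,10,11,12,13,14,15}
step 36: d <- -7                      {0,1,2,3,4,5,6,7,8,9,10,11,12,13,14,15}

Answer: 37 steps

c: 6,6,11,11,16,16,21,21,26,26,31,31,36,36,41,41
d: -7,-7,-7,-7,-7,-7,-7,-7,-7,-7,-7,-7,-7,-7,-7,-7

steps = 37; useful = 368; efficiency = 368/592 = 23/37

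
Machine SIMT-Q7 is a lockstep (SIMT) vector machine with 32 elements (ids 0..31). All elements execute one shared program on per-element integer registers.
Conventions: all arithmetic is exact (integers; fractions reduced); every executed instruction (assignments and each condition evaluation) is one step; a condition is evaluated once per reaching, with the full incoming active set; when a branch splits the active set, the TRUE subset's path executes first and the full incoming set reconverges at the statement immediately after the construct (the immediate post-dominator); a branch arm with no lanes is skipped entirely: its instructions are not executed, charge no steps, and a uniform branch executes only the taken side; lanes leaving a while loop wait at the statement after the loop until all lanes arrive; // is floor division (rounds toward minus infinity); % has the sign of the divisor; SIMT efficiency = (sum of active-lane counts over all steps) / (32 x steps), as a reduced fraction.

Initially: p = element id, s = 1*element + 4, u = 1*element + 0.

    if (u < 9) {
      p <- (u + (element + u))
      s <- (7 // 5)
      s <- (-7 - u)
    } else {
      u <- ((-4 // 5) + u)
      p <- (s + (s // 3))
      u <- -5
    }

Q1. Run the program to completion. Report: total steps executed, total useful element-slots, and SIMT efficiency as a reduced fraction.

Answer: 7 steps, 128 useful, 4/7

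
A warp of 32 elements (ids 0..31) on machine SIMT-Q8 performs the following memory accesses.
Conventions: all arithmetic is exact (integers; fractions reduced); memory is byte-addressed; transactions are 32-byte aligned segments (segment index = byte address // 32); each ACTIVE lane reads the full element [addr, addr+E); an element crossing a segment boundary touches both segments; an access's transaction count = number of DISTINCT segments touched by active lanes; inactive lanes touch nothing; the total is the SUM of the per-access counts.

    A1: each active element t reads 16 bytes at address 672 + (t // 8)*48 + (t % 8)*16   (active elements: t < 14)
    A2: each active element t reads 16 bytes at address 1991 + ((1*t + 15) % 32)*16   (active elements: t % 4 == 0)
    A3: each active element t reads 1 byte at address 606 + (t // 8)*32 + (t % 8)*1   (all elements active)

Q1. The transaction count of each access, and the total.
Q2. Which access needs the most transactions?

A1: 5 transactions
A2: 16 transactions
A3: 5 transactions

Answer: 5,16,5; total 26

Answer: A2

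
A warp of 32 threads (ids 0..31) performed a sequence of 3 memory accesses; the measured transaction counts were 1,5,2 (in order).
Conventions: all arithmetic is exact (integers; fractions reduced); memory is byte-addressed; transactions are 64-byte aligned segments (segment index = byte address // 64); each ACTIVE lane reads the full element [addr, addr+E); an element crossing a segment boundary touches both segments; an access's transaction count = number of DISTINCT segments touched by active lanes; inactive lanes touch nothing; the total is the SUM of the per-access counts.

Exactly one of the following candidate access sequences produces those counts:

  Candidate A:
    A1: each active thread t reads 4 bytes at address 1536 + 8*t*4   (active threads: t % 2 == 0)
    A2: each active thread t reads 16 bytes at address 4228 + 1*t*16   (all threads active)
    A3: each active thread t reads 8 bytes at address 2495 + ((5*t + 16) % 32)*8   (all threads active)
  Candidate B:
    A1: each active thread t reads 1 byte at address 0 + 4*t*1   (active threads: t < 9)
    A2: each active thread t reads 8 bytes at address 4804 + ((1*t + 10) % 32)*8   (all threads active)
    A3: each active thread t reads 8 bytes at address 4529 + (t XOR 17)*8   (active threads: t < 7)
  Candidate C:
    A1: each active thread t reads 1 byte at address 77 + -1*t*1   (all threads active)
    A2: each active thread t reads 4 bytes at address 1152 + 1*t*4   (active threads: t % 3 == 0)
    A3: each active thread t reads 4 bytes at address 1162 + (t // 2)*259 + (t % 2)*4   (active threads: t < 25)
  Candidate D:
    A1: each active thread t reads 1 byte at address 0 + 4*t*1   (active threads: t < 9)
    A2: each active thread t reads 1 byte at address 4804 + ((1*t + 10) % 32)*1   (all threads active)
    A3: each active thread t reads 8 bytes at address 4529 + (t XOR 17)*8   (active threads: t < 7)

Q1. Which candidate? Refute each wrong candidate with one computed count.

A: A1 gives 16 transactions, not 1
C: A1 gives 2 transactions, not 1
D: A2 gives 1 transaction, not 5
B: all counts match (1,5,2)

Answer: B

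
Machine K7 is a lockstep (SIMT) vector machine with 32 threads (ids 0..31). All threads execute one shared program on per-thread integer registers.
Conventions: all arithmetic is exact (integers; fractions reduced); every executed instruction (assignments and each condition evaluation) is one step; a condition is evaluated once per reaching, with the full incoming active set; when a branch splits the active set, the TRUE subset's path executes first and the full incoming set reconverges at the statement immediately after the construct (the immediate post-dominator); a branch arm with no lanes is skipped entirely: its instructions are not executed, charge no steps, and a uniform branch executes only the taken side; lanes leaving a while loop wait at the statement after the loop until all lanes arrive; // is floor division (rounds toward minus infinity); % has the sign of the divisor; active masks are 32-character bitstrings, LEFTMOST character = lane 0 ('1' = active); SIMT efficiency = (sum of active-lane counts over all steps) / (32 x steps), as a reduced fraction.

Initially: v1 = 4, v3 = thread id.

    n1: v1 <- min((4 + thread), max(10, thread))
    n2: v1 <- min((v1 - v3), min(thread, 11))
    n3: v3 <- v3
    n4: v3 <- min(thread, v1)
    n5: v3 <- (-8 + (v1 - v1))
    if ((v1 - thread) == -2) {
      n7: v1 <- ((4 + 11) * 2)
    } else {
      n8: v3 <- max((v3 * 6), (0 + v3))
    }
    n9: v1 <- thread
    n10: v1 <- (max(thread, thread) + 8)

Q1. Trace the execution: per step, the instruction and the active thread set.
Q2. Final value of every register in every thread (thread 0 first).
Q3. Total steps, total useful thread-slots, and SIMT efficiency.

step 0: v1 <- min((4 + thread), max(10, thread)) 11111111111111111111111111111111
step 1: v1 <- min((v1 - v3), min(thread, 11)) 11111111111111111111111111111111
step 2: v3 <- v3                     11111111111111111111111111111111
step 3: v3 <- min(thread, v1)        11111111111111111111111111111111
step 4: v3 <- (-8 + (v1 - v1))       11111111111111111111111111111111
step 5: eval ((v1 - thread) == -2)   11111111111111111111111111111111
step 6: v1 <- ((4 + 11) * 2)         00000010000000000000000000000000
step 7: v3 <- max((v3 * 6), (0 + v3)) 11111101111111111111111111111111
step 8: v1 <- thread                 11111111111111111111111111111111
step 9: v1 <- (max(thread, thread) + 8) 11111111111111111111111111111111

Answer: 10 steps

v1: 8,9,10,11,12,13,14,15,16,17,18,19,20,21,22,23,24,25,26,27,28,29,30,31,32,33,34,35,36,37,38,39
v3: -8,-8,-8,-8,-8,-8,-8,-8,-8,-8,-8,-8,-8,-8,-8,-8,-8,-8,-8,-8,-8,-8,-8,-8,-8,-8,-8,-8,-8,-8,-8,-8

steps = 10; useful = 288; efficiency = 288/320 = 9/10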